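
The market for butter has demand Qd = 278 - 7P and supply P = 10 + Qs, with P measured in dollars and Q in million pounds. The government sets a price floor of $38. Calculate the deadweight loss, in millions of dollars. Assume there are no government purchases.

112

Rearranging supply gives Qs = P - 10. Without the control the market clears where 278 - 7P = P - 10, i.e. P* = 36 and Q* = 26.
Since 38 > 36, the floor is binding.
At P = 38: Qd = 278 - 7·38 = 12 and Qs = 38 - 10 = 28.
Quantity traded falls to 12. At Q = 12 the demand price is (278 - 12)/7 = 38 and the supply price is 10 + 12 = 22.
Deadweight loss = ½ · (38 - 22) · (26 - 12) = ½ · 16 · 14 = 112.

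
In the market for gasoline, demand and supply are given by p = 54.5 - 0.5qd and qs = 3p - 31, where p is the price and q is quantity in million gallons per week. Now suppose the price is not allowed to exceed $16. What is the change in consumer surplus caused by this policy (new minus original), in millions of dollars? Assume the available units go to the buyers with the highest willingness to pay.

Rearranging demand gives qd = 109 - 2p. Equilibrium: 109 - 2p = 3p - 31, so 140 = 5p and p* = 28, q* = 53.
Because the ceiling (16) lies below the market-clearing price, it is binding.
At p = 16: qd = 109 - 2·16 = 77 and qs = 3·16 - 31 = 17.
Consumer surplus without the control is ½ · (54.5 - 28) · 53 = 702.25.
With the ceiling, 17 units are sold at 16 (assume they go to the highest-value buyers). The demand price at q = 17 is 46, so CS = ½ · [(54.5 - 16) + (46 - 16)] · 17 = 582.25.
Change in consumer surplus = 582.25 - 702.25 = -120.

-120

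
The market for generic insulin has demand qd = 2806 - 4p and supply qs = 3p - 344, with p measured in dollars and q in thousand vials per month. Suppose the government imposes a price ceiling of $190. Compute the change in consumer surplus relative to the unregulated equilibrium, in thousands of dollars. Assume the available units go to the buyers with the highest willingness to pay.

-17290

In a free market, 2806 - 4p = 3p - 344 gives the equilibrium p* = 450, q* = 1006.
Because the ceiling (190) lies below the market-clearing price, it is binding.
At p = 190: qd = 2806 - 4·190 = 2046 and qs = 3·190 - 344 = 226.
Consumer surplus without the control is ½ · (701.5 - 450) · 1006 = 126504.5.
With the ceiling, 226 units are sold at 190 (assume they go to the highest-value buyers). The demand price at q = 226 is 645, so CS = ½ · [(701.5 - 190) + (645 - 190)] · 226 = 109214.5.
Change in consumer surplus = 109214.5 - 126504.5 = -17290.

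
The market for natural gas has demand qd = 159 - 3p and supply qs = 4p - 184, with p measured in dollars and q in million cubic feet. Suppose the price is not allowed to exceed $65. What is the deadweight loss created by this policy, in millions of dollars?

0

In a free market, 159 - 3p = 4p - 184 gives the equilibrium p* = 49, q* = 12.
The ceiling of 65 is above the equilibrium price 49, so it is not binding; the market clears at p* = 49, q* = 12.
Since the control does not bind, no trades are prevented and deadweight loss is zero.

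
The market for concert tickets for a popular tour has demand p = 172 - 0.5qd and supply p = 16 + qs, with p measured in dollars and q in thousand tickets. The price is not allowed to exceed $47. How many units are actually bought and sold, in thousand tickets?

Rearranging demand gives qd = 344 - 2p; rearranging supply gives qs = p - 16. In a free market, 344 - 2p = p - 16 gives the equilibrium p* = 120, q* = 104.
Because the ceiling (47) lies below the market-clearing price, it is binding.
At p = 47: qd = 344 - 2·47 = 250 and qs = 47 - 16 = 31.
The quantity actually transacted is the short side, supply: 31.

31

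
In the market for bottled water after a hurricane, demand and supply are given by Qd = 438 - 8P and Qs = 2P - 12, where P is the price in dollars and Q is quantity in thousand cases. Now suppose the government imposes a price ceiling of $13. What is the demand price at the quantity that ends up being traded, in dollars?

Without the control the market clears where 438 - 8P = 2P - 12, i.e. P* = 45 and Q* = 78.
The ceiling of 13 is below the equilibrium price 45, so it binds.
At P = 13: Qd = 438 - 8·13 = 334 and Qs = 2·13 - 12 = 14.
Only 14 units reach the market. On the demand curve, the marginal buyer's willingness to pay at Q = 14 is (438 - 14)/8 = 53.

53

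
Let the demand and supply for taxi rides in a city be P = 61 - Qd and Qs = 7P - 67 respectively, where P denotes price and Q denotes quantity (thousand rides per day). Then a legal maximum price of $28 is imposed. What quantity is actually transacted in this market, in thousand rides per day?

45

Rearranging demand gives Qd = 61 - P. Setting quantity demanded equal to quantity supplied, 61 - P = 7P - 67, gives P* = 16 and Q* = 45.
Since 28 is above P* = 16, the ceiling does not bind and the free-market outcome prevails.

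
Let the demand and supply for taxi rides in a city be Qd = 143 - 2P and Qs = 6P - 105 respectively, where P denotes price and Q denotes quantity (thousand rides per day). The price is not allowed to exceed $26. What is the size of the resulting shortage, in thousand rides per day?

Equilibrium: 143 - 2P = 6P - 105, so 248 = 8P and P* = 31, Q* = 81.
Since 26 < 31, the ceiling is binding.
At P = 26: Qd = 143 - 2·26 = 91 and Qs = 6·26 - 105 = 51.
Shortage = Qd - Qs = 91 - 51 = 40.

40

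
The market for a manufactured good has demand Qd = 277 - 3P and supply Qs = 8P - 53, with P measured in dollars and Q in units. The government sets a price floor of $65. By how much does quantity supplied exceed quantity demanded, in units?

Without the control the market clears where 277 - 3P = 8P - 53, i.e. P* = 30 and Q* = 187.
The floor of 65 is above the equilibrium price 30, so it binds.
At P = 65: Qd = 277 - 3·65 = 82 and Qs = 8·65 - 53 = 467.
Surplus = Qs - Qd = 467 - 82 = 385.

385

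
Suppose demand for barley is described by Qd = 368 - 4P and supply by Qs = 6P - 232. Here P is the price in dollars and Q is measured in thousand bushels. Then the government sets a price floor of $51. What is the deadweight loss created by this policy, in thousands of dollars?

0

In a free market, 368 - 4P = 6P - 232 gives the equilibrium P* = 60, Q* = 128.
The floor of 51 is below the equilibrium price 60, so it is not binding; the market clears at P* = 60, Q* = 128.
Since the control does not bind, no trades are prevented and deadweight loss is zero.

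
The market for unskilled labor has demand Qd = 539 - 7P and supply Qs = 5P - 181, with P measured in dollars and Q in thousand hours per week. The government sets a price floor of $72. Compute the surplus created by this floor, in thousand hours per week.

Without the control the market clears where 539 - 7P = 5P - 181, i.e. P* = 60 and Q* = 119.
The floor of 72 is above the equilibrium price 60, so it binds.
At P = 72: Qd = 539 - 7·72 = 35 and Qs = 5·72 - 181 = 179.
Surplus = Qs - Qd = 179 - 35 = 144.

144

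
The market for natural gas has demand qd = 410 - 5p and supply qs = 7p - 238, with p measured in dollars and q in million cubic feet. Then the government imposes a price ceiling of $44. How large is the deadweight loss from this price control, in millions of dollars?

840

In a free market, 410 - 5p = 7p - 238 gives the equilibrium p* = 54, q* = 140.
Since 44 < 54, the ceiling is binding.
At p = 44: qd = 410 - 5·44 = 190 and qs = 7·44 - 238 = 70.
Quantity traded falls to 70. At q = 70 the demand price is (410 - 70)/5 = 68 and the supply price is (238 + 70)/7 = 44.
Deadweight loss = ½ · (68 - 44) · (140 - 70) = ½ · 24 · 70 = 840.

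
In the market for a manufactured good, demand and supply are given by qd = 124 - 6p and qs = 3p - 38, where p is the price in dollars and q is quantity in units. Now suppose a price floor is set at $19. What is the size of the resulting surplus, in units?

Setting quantity demanded equal to quantity supplied, 124 - 6p = 3p - 38, gives p* = 18 and q* = 16.
Since 19 > 18, the floor is binding.
At p = 19: qd = 124 - 6·19 = 10 and qs = 3·19 - 38 = 19.
Surplus = qs - qd = 19 - 10 = 9.

9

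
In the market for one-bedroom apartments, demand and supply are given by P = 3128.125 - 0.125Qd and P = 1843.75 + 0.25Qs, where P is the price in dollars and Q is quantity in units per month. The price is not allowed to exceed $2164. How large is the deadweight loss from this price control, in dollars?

Rearranging demand gives Qd = 25025 - 8P; rearranging supply gives Qs = 4P - 7375. Equilibrium: 25025 - 8P = 4P - 7375, so 32400 = 12P and P* = 2700, Q* = 3425.
Since 2164 < 2700, the ceiling is binding.
At P = 2164: Qd = 25025 - 8·2164 = 7713 and Qs = 4·2164 - 7375 = 1281.
Quantity traded falls to 1281. At Q = 1281 the demand price is (25025 - 1281)/8 = 2968 and the supply price is (7375 + 1281)/4 = 2164.
Deadweight loss = ½ · (2968 - 2164) · (3425 - 1281) = ½ · 804 · 2144 = 861888.

861888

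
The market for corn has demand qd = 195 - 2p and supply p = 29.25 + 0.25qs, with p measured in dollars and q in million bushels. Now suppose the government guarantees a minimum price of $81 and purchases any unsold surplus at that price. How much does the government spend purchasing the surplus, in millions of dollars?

Rearranging supply gives qs = 4p - 117. Setting quantity demanded equal to quantity supplied, 195 - 2p = 4p - 117, gives p* = 52 and q* = 91.
The floor of 81 is above the equilibrium price 52, so it binds.
At p = 81: qd = 195 - 2·81 = 33 and qs = 4·81 - 117 = 207.
Surplus = qs - qd = 174.
Government expenditure = surplus × support price = 174 × 81 = 14094.

14094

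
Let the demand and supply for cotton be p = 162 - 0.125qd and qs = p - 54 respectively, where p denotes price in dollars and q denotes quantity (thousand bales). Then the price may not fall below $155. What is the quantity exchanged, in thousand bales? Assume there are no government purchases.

56

Rearranging demand gives qd = 1296 - 8p. Equilibrium: 1296 - 8p = p - 54, so 1350 = 9p and p* = 150, q* = 96.
Since 155 > 150, the floor is binding.
At p = 155: qd = 1296 - 8·155 = 56 and qs = 155 - 54 = 101.
The quantity actually transacted is the short side, demand: 56.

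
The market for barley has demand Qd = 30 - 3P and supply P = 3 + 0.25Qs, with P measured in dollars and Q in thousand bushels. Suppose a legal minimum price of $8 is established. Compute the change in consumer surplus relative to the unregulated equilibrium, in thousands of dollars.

-18

Rearranging supply gives Qs = 4P - 12. Setting quantity demanded equal to quantity supplied, 30 - 3P = 4P - 12, gives P* = 6 and Q* = 12.
The floor of 8 is above the equilibrium price 6, so it binds.
At P = 8: Qd = 30 - 3·8 = 6 and Qs = 4·8 - 12 = 20.
Consumer surplus without the control is ½ · (10 - 6) · 12 = 24.
With the floor, consumers buy 6 units at 8, so CS = ½ · (10 - 8) · 6 = 6.
Change in consumer surplus = 6 - 24 = -18.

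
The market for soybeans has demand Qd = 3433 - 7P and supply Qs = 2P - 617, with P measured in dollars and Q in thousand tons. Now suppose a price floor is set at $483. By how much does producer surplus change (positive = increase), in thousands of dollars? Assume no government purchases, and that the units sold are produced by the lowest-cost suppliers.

-11624.25

Setting quantity demanded equal to quantity supplied, 3433 - 7P = 2P - 617, gives P* = 450 and Q* = 283.
Because the floor (483) lies above the market-clearing price, it is binding.
At P = 483: Qd = 3433 - 7·483 = 52 and Qs = 2·483 - 617 = 349.
Producer surplus without the control is ½ · (450 - 308.5) · 283 = 20022.25.
With the floor, 52 units are sold at 483. The supply price at Q = 52 is 334.5, so PS = ½ · [(483 - 308.5) + (483 - 334.5)] · 52 = 8398.
Change in producer surplus = 8398 - 20022.25 = -11624.25.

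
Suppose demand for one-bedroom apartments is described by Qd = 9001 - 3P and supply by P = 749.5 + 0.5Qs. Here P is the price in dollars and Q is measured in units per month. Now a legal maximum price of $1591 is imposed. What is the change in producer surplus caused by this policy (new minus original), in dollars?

-1115728

Rearranging supply gives Qs = 2P - 1499. In a free market, 9001 - 3P = 2P - 1499 gives the equilibrium P* = 2100, Q* = 2701.
Since 1591 < 2100, the ceiling is binding.
At P = 1591: Qd = 9001 - 3·1591 = 4228 and Qs = 2·1591 - 1499 = 1683.
Producer surplus without the control is ½ · (2100 - 749.5) · 2701 = 1823850.25.
With the ceiling, producers sell 1683 units at 1591, so PS = ½ · (1591 - 749.5) · 1683 = 708122.25.
Change in producer surplus = 708122.25 - 1823850.25 = -1115728.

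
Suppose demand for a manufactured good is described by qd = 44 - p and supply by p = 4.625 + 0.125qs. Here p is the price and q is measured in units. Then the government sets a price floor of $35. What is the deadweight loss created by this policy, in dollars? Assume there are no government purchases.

Rearranging supply gives qs = 8p - 37. In a free market, 44 - p = 8p - 37 gives the equilibrium p* = 9, q* = 35.
Because the floor (35) lies above the market-clearing price, it is binding.
At p = 35: qd = 44 - 35 = 9 and qs = 8·35 - 37 = 243.
Quantity traded falls to 9. At q = 9 the demand price is 44 - 9 = 35 and the supply price is (37 + 9)/8 = 5.75.
Deadweight loss = ½ · (35 - 5.75) · (35 - 9) = ½ · 29.25 · 26 = 380.25.

380.25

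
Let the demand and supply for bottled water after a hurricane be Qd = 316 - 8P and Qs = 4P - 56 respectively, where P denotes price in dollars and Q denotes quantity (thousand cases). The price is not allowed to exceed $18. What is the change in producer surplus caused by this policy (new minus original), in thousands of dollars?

-546

Setting quantity demanded equal to quantity supplied, 316 - 8P = 4P - 56, gives P* = 31 and Q* = 68.
The ceiling of 18 is below the equilibrium price 31, so it binds.
At P = 18: Qd = 316 - 8·18 = 172 and Qs = 4·18 - 56 = 16.
Producer surplus without the control is ½ · (31 - 14) · 68 = 578.
With the ceiling, producers sell 16 units at 18, so PS = ½ · (18 - 14) · 16 = 32.
Change in producer surplus = 32 - 578 = -546.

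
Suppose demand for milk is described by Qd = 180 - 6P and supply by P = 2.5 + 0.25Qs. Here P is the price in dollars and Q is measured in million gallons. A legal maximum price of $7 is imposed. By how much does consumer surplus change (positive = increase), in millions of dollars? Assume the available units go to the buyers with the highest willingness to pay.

24

Rearranging supply gives Qs = 4P - 10. In a free market, 180 - 6P = 4P - 10 gives the equilibrium P* = 19, Q* = 66.
Because the ceiling (7) lies below the market-clearing price, it is binding.
At P = 7: Qd = 180 - 6·7 = 138 and Qs = 4·7 - 10 = 18.
Consumer surplus without the control is ½ · (30 - 19) · 66 = 363.
With the ceiling, 18 units are sold at 7 (assume they go to the highest-value buyers). The demand price at Q = 18 is 27, so CS = ½ · [(30 - 7) + (27 - 7)] · 18 = 387.
Change in consumer surplus = 387 - 363 = 24.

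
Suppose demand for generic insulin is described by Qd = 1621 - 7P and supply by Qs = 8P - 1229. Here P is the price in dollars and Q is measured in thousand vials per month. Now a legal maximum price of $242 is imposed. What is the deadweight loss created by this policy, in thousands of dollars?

In a free market, 1621 - 7P = 8P - 1229 gives the equilibrium P* = 190, Q* = 291.
Since 242 is above P* = 190, the ceiling does not bind and the free-market outcome prevails.
Since the control does not bind, no trades are prevented and deadweight loss is zero.

0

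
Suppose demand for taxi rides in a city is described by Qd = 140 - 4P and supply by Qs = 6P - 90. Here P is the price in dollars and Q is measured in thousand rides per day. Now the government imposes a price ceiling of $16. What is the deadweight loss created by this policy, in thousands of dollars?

367.5

In a free market, 140 - 4P = 6P - 90 gives the equilibrium P* = 23, Q* = 48.
Since 16 < 23, the ceiling is binding.
At P = 16: Qd = 140 - 4·16 = 76 and Qs = 6·16 - 90 = 6.
Quantity traded falls to 6. At Q = 6 the demand price is (140 - 6)/4 = 33.5 and the supply price is (90 + 6)/6 = 16.
Deadweight loss = ½ · (33.5 - 16) · (48 - 6) = ½ · 17.5 · 42 = 367.5.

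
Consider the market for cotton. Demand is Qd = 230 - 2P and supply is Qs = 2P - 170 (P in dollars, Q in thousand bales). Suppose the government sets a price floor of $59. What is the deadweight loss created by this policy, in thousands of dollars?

0

Equilibrium: 230 - 2P = 2P - 170, so 400 = 4P and P* = 100, Q* = 30.
Since 59 is below P* = 100, the floor does not bind and the free-market outcome prevails.
Since the control does not bind, no trades are prevented and deadweight loss is zero.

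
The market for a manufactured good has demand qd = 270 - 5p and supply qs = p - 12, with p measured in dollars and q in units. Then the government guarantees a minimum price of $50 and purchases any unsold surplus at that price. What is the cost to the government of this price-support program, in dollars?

Equilibrium: 270 - 5p = p - 12, so 282 = 6p and p* = 47, q* = 35.
The floor of 50 is above the equilibrium price 47, so it binds.
At p = 50: qd = 270 - 5·50 = 20 and qs = 50 - 12 = 38.
Surplus = qs - qd = 18.
Government expenditure = surplus × support price = 18 × 50 = 900.

900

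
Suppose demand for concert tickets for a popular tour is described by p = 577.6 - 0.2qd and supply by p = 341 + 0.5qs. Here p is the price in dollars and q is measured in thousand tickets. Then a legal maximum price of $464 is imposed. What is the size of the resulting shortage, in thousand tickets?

322

Rearranging demand gives qd = 2888 - 5p; rearranging supply gives qs = 2p - 682. Setting quantity demanded equal to quantity supplied, 2888 - 5p = 2p - 682, gives p* = 510 and q* = 338.
Because the ceiling (464) lies below the market-clearing price, it is binding.
At p = 464: qd = 2888 - 5·464 = 568 and qs = 2·464 - 682 = 246.
Shortage = qd - qs = 568 - 246 = 322.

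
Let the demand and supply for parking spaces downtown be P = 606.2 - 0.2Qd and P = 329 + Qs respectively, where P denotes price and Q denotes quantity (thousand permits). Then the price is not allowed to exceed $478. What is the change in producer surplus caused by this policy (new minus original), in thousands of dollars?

-15580

Rearranging demand gives Qd = 3031 - 5P; rearranging supply gives Qs = P - 329. Equilibrium: 3031 - 5P = P - 329, so 3360 = 6P and P* = 560, Q* = 231.
Since 478 < 560, the ceiling is binding.
At P = 478: Qd = 3031 - 5·478 = 641 and Qs = 478 - 329 = 149.
Producer surplus without the control is ½ · (560 - 329) · 231 = 26680.5.
With the ceiling, producers sell 149 units at 478, so PS = ½ · (478 - 329) · 149 = 11100.5.
Change in producer surplus = 11100.5 - 26680.5 = -15580.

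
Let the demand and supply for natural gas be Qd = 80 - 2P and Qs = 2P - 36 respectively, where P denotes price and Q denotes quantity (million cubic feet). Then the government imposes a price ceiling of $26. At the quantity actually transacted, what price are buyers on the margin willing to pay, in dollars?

32

Without the control the market clears where 80 - 2P = 2P - 36, i.e. P* = 29 and Q* = 22.
Since 26 < 29, the ceiling is binding.
At P = 26: Qd = 80 - 2·26 = 28 and Qs = 2·26 - 36 = 16.
Only 16 units reach the market. On the demand curve, the marginal buyer's willingness to pay at Q = 16 is (80 - 16)/2 = 32.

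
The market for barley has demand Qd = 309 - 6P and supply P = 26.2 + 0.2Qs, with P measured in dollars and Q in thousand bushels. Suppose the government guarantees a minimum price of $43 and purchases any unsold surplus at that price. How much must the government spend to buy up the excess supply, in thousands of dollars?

1419

Rearranging supply gives Qs = 5P - 131. In a free market, 309 - 6P = 5P - 131 gives the equilibrium P* = 40, Q* = 69.
The floor of 43 is above the equilibrium price 40, so it binds.
At P = 43: Qd = 309 - 6·43 = 51 and Qs = 5·43 - 131 = 84.
Surplus = Qs - Qd = 33.
Government expenditure = surplus × support price = 33 × 43 = 1419.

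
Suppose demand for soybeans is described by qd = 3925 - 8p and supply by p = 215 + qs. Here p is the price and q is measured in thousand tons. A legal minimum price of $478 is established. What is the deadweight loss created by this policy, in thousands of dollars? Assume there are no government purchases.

11664

Rearranging supply gives qs = p - 215. Equilibrium: 3925 - 8p = p - 215, so 4140 = 9p and p* = 460, q* = 245.
Because the floor (478) lies above the market-clearing price, it is binding.
At p = 478: qd = 3925 - 8·478 = 101 and qs = 478 - 215 = 263.
Quantity traded falls to 101. At q = 101 the demand price is (3925 - 101)/8 = 478 and the supply price is 215 + 101 = 316.
Deadweight loss = ½ · (478 - 316) · (245 - 101) = ½ · 162 · 144 = 11664.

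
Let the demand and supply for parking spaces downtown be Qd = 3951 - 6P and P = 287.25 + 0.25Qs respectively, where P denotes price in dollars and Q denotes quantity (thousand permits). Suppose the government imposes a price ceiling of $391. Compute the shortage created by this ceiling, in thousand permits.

1190

Rearranging supply gives Qs = 4P - 1149. Equilibrium: 3951 - 6P = 4P - 1149, so 5100 = 10P and P* = 510, Q* = 891.
The ceiling of 391 is below the equilibrium price 510, so it binds.
At P = 391: Qd = 3951 - 6·391 = 1605 and Qs = 4·391 - 1149 = 415.
Shortage = Qd - Qs = 1605 - 415 = 1190.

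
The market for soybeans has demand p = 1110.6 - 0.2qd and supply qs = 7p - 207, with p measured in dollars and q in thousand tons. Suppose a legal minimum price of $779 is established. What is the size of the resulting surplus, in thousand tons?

3588

Rearranging demand gives qd = 5553 - 5p. Without the control the market clears where 5553 - 5p = 7p - 207, i.e. p* = 480 and q* = 3153.
Since 779 > 480, the floor is binding.
At p = 779: qd = 5553 - 5·779 = 1658 and qs = 7·779 - 207 = 5246.
Surplus = qs - qd = 5246 - 1658 = 3588.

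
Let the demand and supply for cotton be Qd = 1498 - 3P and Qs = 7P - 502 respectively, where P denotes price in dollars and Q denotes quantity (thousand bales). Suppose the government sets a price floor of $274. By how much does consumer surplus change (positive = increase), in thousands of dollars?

Without the control the market clears where 1498 - 3P = 7P - 502, i.e. P* = 200 and Q* = 898.
The floor of 274 is above the equilibrium price 200, so it binds.
At P = 274: Qd = 1498 - 3·274 = 676 and Qs = 7·274 - 502 = 1416.
Consumer surplus without the control is ½ · (1498/3 - 200) · 898 = 403202/3.
With the floor, consumers buy 676 units at 274, so CS = ½ · (1498/3 - 274) · 676 = 228488/3.
Change in consumer surplus = 228488/3 - 403202/3 = -58238.

-58238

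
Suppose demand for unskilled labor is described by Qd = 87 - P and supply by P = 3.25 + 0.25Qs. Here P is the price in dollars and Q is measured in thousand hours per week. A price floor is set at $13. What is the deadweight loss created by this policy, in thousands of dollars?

Rearranging supply gives Qs = 4P - 13. In a free market, 87 - P = 4P - 13 gives the equilibrium P* = 20, Q* = 67.
The floor of 13 is below the equilibrium price 20, so it is not binding; the market clears at P* = 20, Q* = 67.
Since the control does not bind, no trades are prevented and deadweight loss is zero.

0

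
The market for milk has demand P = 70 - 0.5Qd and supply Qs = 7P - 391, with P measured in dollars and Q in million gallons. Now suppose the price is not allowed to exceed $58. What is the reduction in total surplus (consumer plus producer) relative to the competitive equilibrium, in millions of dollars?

15.75

Rearranging demand gives Qd = 140 - 2P. Setting quantity demanded equal to quantity supplied, 140 - 2P = 7P - 391, gives P* = 59 and Q* = 22.
Because the ceiling (58) lies below the market-clearing price, it is binding.
At P = 58: Qd = 140 - 2·58 = 24 and Qs = 7·58 - 391 = 15.
Quantity traded falls to 15. At Q = 15 the demand price is (140 - 15)/2 = 62.5 and the supply price is (391 + 15)/7 = 58.
Deadweight loss = ½ · (62.5 - 58) · (22 - 15) = ½ · 4.5 · 7 = 15.75.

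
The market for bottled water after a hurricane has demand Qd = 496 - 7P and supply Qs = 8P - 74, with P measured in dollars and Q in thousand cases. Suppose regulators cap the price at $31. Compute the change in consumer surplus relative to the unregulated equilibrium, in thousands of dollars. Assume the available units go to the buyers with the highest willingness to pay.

In a free market, 496 - 7P = 8P - 74 gives the equilibrium P* = 38, Q* = 230.
Because the ceiling (31) lies below the market-clearing price, it is binding.
At P = 31: Qd = 496 - 7·31 = 279 and Qs = 8·31 - 74 = 174.
Consumer surplus without the control is ½ · (496/7 - 38) · 230 = 26450/7.
With the ceiling, 174 units are sold at 31 (assume they go to the highest-value buyers). The demand price at Q = 174 is 46, so CS = ½ · [(496/7 - 31) + (46 - 31)] · 174 = 33408/7.
Change in consumer surplus = 33408/7 - 26450/7 = 994.

994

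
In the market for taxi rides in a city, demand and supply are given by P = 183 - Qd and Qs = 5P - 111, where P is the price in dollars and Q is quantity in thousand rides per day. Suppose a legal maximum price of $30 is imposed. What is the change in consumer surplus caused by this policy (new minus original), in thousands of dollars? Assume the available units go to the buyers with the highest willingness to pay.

Rearranging demand gives Qd = 183 - P. Without the control the market clears where 183 - P = 5P - 111, i.e. P* = 49 and Q* = 134.
Since 30 < 49, the ceiling is binding.
At P = 30: Qd = 183 - 30 = 153 and Qs = 5·30 - 111 = 39.
Consumer surplus without the control is ½ · (183 - 49) · 134 = 8978.
With the ceiling, 39 units are sold at 30 (assume they go to the highest-value buyers). The demand price at Q = 39 is 144, so CS = ½ · [(183 - 30) + (144 - 30)] · 39 = 5206.5.
Change in consumer surplus = 5206.5 - 8978 = -3771.5.

-3771.5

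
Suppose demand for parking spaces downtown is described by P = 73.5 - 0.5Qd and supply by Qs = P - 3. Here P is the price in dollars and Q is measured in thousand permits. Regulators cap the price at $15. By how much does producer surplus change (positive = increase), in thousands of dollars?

-1032.5

Rearranging demand gives Qd = 147 - 2P. In a free market, 147 - 2P = P - 3 gives the equilibrium P* = 50, Q* = 47.
The ceiling of 15 is below the equilibrium price 50, so it binds.
At P = 15: Qd = 147 - 2·15 = 117 and Qs = 15 - 3 = 12.
Producer surplus without the control is ½ · (50 - 3) · 47 = 1104.5.
With the ceiling, producers sell 12 units at 15, so PS = ½ · (15 - 3) · 12 = 72.
Change in producer surplus = 72 - 1104.5 = -1032.5.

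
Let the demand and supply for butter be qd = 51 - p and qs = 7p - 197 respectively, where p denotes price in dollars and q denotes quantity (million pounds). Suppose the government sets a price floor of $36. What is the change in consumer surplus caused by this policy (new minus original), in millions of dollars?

-87.5

Equilibrium: 51 - p = 7p - 197, so 248 = 8p and p* = 31, q* = 20.
Since 36 > 31, the floor is binding.
At p = 36: qd = 51 - 36 = 15 and qs = 7·36 - 197 = 55.
Consumer surplus without the control is ½ · (51 - 31) · 20 = 200.
With the floor, consumers buy 15 units at 36, so CS = ½ · (51 - 36) · 15 = 112.5.
Change in consumer surplus = 112.5 - 200 = -87.5.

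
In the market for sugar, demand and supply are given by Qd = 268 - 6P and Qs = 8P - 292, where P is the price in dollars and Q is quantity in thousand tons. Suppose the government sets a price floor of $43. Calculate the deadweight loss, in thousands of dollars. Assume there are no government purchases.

47.25

Without the control the market clears where 268 - 6P = 8P - 292, i.e. P* = 40 and Q* = 28.
The floor of 43 is above the equilibrium price 40, so it binds.
At P = 43: Qd = 268 - 6·43 = 10 and Qs = 8·43 - 292 = 52.
Quantity traded falls to 10. At Q = 10 the demand price is (268 - 10)/6 = 43 and the supply price is (292 + 10)/8 = 37.75.
Deadweight loss = ½ · (43 - 37.75) · (28 - 10) = ½ · 5.25 · 18 = 47.25.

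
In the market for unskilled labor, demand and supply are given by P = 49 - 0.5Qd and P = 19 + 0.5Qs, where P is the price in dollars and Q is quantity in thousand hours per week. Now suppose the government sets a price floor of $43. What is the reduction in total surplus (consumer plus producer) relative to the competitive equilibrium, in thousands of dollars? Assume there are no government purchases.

162

Rearranging demand gives Qd = 98 - 2P; rearranging supply gives Qs = 2P - 38. Equilibrium: 98 - 2P = 2P - 38, so 136 = 4P and P* = 34, Q* = 30.
Because the floor (43) lies above the market-clearing price, it is binding.
At P = 43: Qd = 98 - 2·43 = 12 and Qs = 2·43 - 38 = 48.
Quantity traded falls to 12. At Q = 12 the demand price is (98 - 12)/2 = 43 and the supply price is (38 + 12)/2 = 25.
Deadweight loss = ½ · (43 - 25) · (30 - 12) = ½ · 18 · 18 = 162.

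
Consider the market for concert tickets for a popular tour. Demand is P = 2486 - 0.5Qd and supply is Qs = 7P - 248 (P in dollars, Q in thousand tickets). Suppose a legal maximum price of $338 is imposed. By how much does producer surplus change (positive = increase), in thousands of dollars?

Rearranging demand gives Qd = 4972 - 2P. In a free market, 4972 - 2P = 7P - 248 gives the equilibrium P* = 580, Q* = 3812.
Since 338 < 580, the ceiling is binding.
At P = 338: Qd = 4972 - 2·338 = 4296 and Qs = 7·338 - 248 = 2118.
Producer surplus without the control is ½ · (580 - 248/7) · 3812 = 7265672/7.
With the ceiling, producers sell 2118 units at 338, so PS = ½ · (338 - 248/7) · 2118 = 2242962/7.
Change in producer surplus = 2242962/7 - 7265672/7 = -717530.

-717530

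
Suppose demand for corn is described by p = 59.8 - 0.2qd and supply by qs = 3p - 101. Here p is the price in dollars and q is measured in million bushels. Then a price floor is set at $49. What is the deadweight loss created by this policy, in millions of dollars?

0

Rearranging demand gives qd = 299 - 5p. In a free market, 299 - 5p = 3p - 101 gives the equilibrium p* = 50, q* = 49.
The floor of 49 is below the equilibrium price 50, so it is not binding; the market clears at p* = 50, q* = 49.
Since the control does not bind, no trades are prevented and deadweight loss is zero.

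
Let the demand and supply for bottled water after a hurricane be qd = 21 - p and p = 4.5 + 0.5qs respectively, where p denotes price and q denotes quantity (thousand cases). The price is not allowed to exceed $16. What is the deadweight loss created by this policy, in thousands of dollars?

0

Rearranging supply gives qs = 2p - 9. Equilibrium: 21 - p = 2p - 9, so 30 = 3p and p* = 10, q* = 11.
Since 16 is above p* = 10, the ceiling does not bind and the free-market outcome prevails.
Since the control does not bind, no trades are prevented and deadweight loss is zero.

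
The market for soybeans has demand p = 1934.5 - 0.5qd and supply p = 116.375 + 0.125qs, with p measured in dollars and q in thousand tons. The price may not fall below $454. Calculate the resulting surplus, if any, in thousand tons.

Rearranging demand gives qd = 3869 - 2p; rearranging supply gives qs = 8p - 931. Without the control the market clears where 3869 - 2p = 8p - 931, i.e. p* = 480 and q* = 2909.
The floor of 454 is below the equilibrium price 480, so it is not binding; the market clears at p* = 480, q* = 2909.
Since the control does not bind, there is no surplus.

0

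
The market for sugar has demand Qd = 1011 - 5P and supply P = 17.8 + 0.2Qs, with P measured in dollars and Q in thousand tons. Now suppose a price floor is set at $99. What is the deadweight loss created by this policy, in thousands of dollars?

0

Rearranging supply gives Qs = 5P - 89. Setting quantity demanded equal to quantity supplied, 1011 - 5P = 5P - 89, gives P* = 110 and Q* = 461.
Since 99 is below P* = 110, the floor does not bind and the free-market outcome prevails.
Since the control does not bind, no trades are prevented and deadweight loss is zero.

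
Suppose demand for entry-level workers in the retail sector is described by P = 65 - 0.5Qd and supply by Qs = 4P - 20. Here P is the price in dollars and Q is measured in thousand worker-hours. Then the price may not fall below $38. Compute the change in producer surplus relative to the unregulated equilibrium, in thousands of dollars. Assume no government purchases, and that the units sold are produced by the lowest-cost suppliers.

617.5

Rearranging demand gives Qd = 130 - 2P. Equilibrium: 130 - 2P = 4P - 20, so 150 = 6P and P* = 25, Q* = 80.
The floor of 38 is above the equilibrium price 25, so it binds.
At P = 38: Qd = 130 - 2·38 = 54 and Qs = 4·38 - 20 = 132.
Producer surplus without the control is ½ · (25 - 5) · 80 = 800.
With the floor, 54 units are sold at 38. The supply price at Q = 54 is 18.5, so PS = ½ · [(38 - 5) + (38 - 18.5)] · 54 = 1417.5.
Change in producer surplus = 1417.5 - 800 = 617.5.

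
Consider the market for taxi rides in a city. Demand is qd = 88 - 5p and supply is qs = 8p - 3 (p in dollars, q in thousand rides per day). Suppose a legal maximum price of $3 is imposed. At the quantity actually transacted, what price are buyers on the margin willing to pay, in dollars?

Setting quantity demanded equal to quantity supplied, 88 - 5p = 8p - 3, gives p* = 7 and q* = 53.
Since 3 < 7, the ceiling is binding.
At p = 3: qd = 88 - 5·3 = 73 and qs = 8·3 - 3 = 21.
Only 21 units reach the market. On the demand curve, the marginal buyer's willingness to pay at q = 21 is (88 - 21)/5 = 13.4.

13.4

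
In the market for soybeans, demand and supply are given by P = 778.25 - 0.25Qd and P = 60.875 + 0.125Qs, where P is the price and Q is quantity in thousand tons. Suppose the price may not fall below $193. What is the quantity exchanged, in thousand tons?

Rearranging demand gives Qd = 3113 - 4P; rearranging supply gives Qs = 8P - 487. Setting quantity demanded equal to quantity supplied, 3113 - 4P = 8P - 487, gives P* = 300 and Q* = 1913.
Since 193 is below P* = 300, the floor does not bind and the free-market outcome prevails.

1913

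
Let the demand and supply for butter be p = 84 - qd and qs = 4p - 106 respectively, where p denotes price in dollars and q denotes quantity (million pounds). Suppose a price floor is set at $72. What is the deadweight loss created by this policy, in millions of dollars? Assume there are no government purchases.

722.5

Rearranging demand gives qd = 84 - p. Without the control the market clears where 84 - p = 4p - 106, i.e. p* = 38 and q* = 46.
Since 72 > 38, the floor is binding.
At p = 72: qd = 84 - 72 = 12 and qs = 4·72 - 106 = 182.
Quantity traded falls to 12. At q = 12 the demand price is 84 - 12 = 72 and the supply price is (106 + 12)/4 = 29.5.
Deadweight loss = ½ · (72 - 29.5) · (46 - 12) = ½ · 42.5 · 34 = 722.5.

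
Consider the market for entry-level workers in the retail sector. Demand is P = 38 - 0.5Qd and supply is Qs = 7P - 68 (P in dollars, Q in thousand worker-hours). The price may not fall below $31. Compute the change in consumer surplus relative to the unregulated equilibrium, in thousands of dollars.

-435

Rearranging demand gives Qd = 76 - 2P. In a free market, 76 - 2P = 7P - 68 gives the equilibrium P* = 16, Q* = 44.
The floor of 31 is above the equilibrium price 16, so it binds.
At P = 31: Qd = 76 - 2·31 = 14 and Qs = 7·31 - 68 = 149.
Consumer surplus without the control is ½ · (38 - 16) · 44 = 484.
With the floor, consumers buy 14 units at 31, so CS = ½ · (38 - 31) · 14 = 49.
Change in consumer surplus = 49 - 484 = -435.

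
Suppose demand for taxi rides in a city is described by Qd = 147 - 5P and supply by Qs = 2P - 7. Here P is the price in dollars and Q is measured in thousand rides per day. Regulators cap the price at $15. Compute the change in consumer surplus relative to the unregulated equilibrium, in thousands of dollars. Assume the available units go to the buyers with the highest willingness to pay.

141.4

Equilibrium: 147 - 5P = 2P - 7, so 154 = 7P and P* = 22, Q* = 37.
Because the ceiling (15) lies below the market-clearing price, it is binding.
At P = 15: Qd = 147 - 5·15 = 72 and Qs = 2·15 - 7 = 23.
Consumer surplus without the control is ½ · (29.4 - 22) · 37 = 136.9.
With the ceiling, 23 units are sold at 15 (assume they go to the highest-value buyers). The demand price at Q = 23 is 24.8, so CS = ½ · [(29.4 - 15) + (24.8 - 15)] · 23 = 278.3.
Change in consumer surplus = 278.3 - 136.9 = 141.4.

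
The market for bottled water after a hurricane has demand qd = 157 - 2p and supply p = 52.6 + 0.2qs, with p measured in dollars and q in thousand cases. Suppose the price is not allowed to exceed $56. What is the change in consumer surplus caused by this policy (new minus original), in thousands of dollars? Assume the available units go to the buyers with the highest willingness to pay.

Rearranging supply gives qs = 5p - 263. Setting quantity demanded equal to quantity supplied, 157 - 2p = 5p - 263, gives p* = 60 and q* = 37.
The ceiling of 56 is below the equilibrium price 60, so it binds.
At p = 56: qd = 157 - 2·56 = 45 and qs = 5·56 - 263 = 17.
Consumer surplus without the control is ½ · (78.5 - 60) · 37 = 342.25.
With the ceiling, 17 units are sold at 56 (assume they go to the highest-value buyers). The demand price at q = 17 is 70, so CS = ½ · [(78.5 - 56) + (70 - 56)] · 17 = 310.25.
Change in consumer surplus = 310.25 - 342.25 = -32.

-32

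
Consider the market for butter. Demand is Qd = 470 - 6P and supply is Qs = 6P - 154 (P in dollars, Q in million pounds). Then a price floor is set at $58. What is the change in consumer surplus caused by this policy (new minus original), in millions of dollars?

-840

Without the control the market clears where 470 - 6P = 6P - 154, i.e. P* = 52 and Q* = 158.
The floor of 58 is above the equilibrium price 52, so it binds.
At P = 58: Qd = 470 - 6·58 = 122 and Qs = 6·58 - 154 = 194.
Consumer surplus without the control is ½ · (235/3 - 52) · 158 = 6241/3.
With the floor, consumers buy 122 units at 58, so CS = ½ · (235/3 - 58) · 122 = 3721/3.
Change in consumer surplus = 3721/3 - 6241/3 = -840.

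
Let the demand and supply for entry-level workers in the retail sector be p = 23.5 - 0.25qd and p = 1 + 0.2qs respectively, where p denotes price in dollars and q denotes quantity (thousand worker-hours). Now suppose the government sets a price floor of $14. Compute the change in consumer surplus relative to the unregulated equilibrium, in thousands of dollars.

-132

Rearranging demand gives qd = 94 - 4p; rearranging supply gives qs = 5p - 5. Setting quantity demanded equal to quantity supplied, 94 - 4p = 5p - 5, gives p* = 11 and q* = 50.
Because the floor (14) lies above the market-clearing price, it is binding.
At p = 14: qd = 94 - 4·14 = 38 and qs = 5·14 - 5 = 65.
Consumer surplus without the control is ½ · (23.5 - 11) · 50 = 312.5.
With the floor, consumers buy 38 units at 14, so CS = ½ · (23.5 - 14) · 38 = 180.5.
Change in consumer surplus = 180.5 - 312.5 = -132.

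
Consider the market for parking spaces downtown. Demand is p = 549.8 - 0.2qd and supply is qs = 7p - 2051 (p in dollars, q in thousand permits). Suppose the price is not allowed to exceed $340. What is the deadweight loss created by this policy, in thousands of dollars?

Rearranging demand gives qd = 2749 - 5p. Equilibrium: 2749 - 5p = 7p - 2051, so 4800 = 12p and p* = 400, q* = 749.
Since 340 < 400, the ceiling is binding.
At p = 340: qd = 2749 - 5·340 = 1049 and qs = 7·340 - 2051 = 329.
Quantity traded falls to 329. At q = 329 the demand price is (2749 - 329)/5 = 484 and the supply price is (2051 + 329)/7 = 340.
Deadweight loss = ½ · (484 - 340) · (749 - 329) = ½ · 144 · 420 = 30240.

30240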